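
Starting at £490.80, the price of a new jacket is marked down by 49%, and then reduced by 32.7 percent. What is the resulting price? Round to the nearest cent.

£168.46

49% decrease: £490.80 × 0.51 = £250.308.
32.7% decrease: £250.308 × 0.673 = £168.457284 ≈ £168.46.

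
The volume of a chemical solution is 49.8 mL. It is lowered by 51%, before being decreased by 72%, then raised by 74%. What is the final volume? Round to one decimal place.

11.9 mL

51% decrease: 49.8 × 0.49 = 24.402.
After the 72% decrease: 24.402 × 0.28 = 6.83256.
After the 74% increase: 6.83256 × 1.74 = 11.8886544 ≈ 11.9.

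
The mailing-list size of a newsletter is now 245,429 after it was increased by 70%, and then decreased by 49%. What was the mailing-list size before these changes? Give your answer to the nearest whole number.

283,078

The overall multiplier applied was 1.7 × 0.51 = 0.867.
So the original mailing-list size was 245,429 ÷ 0.867 ≈ 283,078.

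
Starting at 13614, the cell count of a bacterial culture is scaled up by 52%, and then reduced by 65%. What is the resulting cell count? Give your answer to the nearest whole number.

7243

Each change multiplies by a factor: 1.52 × 0.35 = 0.532.
13614 × 0.532 = 7242.648 ≈ 7243.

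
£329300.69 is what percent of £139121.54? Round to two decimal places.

£329300.69 ÷ £139121.54 ≈ 236.70%.

236.70%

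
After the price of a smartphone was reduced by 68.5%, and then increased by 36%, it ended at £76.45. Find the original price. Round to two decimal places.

£178.45

The overall multiplier applied was 0.315 × 1.36 = 0.4284.
So the original price was £76.45 ÷ 0.4284 ≈ £178.45.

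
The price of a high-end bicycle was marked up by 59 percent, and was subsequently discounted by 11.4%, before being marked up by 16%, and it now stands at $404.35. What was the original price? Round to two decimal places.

The overall multiplier applied was 1.59 × 0.886 × 1.16 = 1.6341384.
So the original price was $404.35 ÷ 1.6341384 ≈ $247.44.

$247.44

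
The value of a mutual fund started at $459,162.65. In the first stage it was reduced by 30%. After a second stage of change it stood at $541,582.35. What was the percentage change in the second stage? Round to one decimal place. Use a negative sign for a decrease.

After the first stage: $459,162.65 × 0.7 = $321413.855.
Second-stage multiplier: $541,582.35 ÷ $321413.855 ≈ 1.685.
That is a change of 68.5%.

68.5%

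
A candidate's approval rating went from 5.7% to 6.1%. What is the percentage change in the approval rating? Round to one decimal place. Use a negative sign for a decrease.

7.0%

The change is 6.1 − 5.7 = 0.4 percentage points.
Relative to the original 5.7%, that is 0.4 ÷ 5.7 ≈ 7.0%.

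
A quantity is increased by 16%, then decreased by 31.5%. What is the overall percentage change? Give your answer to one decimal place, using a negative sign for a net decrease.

A 16% increase multiplies by 1.16.
Then a 31.5% decrease: 1.16 × 0.685 = 0.7946.
Overall factor 0.7946, i.e. -20.5%.

-20.5%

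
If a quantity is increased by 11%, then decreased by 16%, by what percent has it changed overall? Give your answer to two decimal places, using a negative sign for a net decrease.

An 11% increase multiplies by 1.11.
Then a 16% decrease: 1.11 × 0.84 = 0.9324.
Overall factor 0.9324, i.e. -6.76%.

-6.76%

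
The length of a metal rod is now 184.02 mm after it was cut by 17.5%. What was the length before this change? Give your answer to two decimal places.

223.05 mm

The overall multiplier applied was 0.825.
So the original length was 184.02 ÷ 0.825 ≈ 223.05 mm.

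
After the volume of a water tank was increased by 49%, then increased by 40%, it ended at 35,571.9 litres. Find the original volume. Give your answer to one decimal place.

17,052.7 litres

Undoing the 40% increase: 35,571.9 ÷ 1.4 = 25408.5.
Undoing the 49% increase: 25408.5 ÷ 1.49 ≈ 17,052.7 litres.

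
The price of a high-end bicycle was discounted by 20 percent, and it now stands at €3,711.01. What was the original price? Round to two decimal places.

€4,638.76

The overall multiplier applied was 0.8.
So the original price was €3,711.01 ÷ 0.8 ≈ €4,638.76.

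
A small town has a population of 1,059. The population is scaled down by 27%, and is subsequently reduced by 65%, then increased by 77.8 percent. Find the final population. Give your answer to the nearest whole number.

481

27% decrease: 1,059 × 0.73 = 773.07.
Apply the 65% decrease: 773.07 × 0.35 = 270.5745.
After the 77.8% increase: 270.5745 × 1.778 = 481.081461 ≈ 481.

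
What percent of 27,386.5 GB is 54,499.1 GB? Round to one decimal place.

199.0%

54,499.1 GB ÷ 27,386.5 GB ≈ 199.0%.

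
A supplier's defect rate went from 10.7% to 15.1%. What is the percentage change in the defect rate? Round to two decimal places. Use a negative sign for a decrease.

The change is 15.1 − 10.7 = 4.4 percentage points.
Relative to the original 10.7%, that is 4.4 ÷ 10.7 ≈ 41.12%.

41.12%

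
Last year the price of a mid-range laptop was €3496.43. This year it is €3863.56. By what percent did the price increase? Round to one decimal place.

10.5%

Change: €3863.56 − €3496.43 = €367.13.
Relative to the original: €367.13 ÷ €3496.43 ≈ 10.5%.
So the price increased by 10.5%.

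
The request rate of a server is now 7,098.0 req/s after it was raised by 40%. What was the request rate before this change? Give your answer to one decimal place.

The overall multiplier applied was 1.4.
So the original request rate was 7,098.0 ÷ 1.4 = 5,070.0 req/s.

5,070.0 req/s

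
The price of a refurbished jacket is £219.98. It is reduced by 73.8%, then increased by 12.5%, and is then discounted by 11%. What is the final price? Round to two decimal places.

Apply the 73.8% decrease: £219.98 × 0.262 = £57.63476.
After the 12.5% increase: £57.63476 × 1.125 = £64.839105.
After the 11% decrease: £64.839105 × 0.89 = £57.70680345 ≈ £57.71.

£57.71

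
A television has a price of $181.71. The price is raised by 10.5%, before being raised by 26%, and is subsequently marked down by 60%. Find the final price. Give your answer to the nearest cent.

$101.20

Each change multiplies by a factor: 1.105 × 1.26 × 0.4 = 0.55692.
$181.71 × 0.55692 = $101.1979332 ≈ $101.20.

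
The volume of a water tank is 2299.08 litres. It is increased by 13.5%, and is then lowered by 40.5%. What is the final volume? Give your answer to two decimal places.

1552.63 litres

Each change multiplies by a factor: 1.135 × 0.595 = 0.675325.
2299.08 × 0.675325 = 1552.626201 ≈ 1552.63.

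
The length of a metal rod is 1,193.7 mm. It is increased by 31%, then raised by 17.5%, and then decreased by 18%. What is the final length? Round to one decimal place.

1,506.7 mm

Apply the 31% increase: 1,193.7 × 1.31 = 1563.747.
Apply the 17.5% increase: 1563.747 × 1.175 = 1837.402725.
18% decrease: 1837.402725 × 0.82 = 1506.6702345 ≈ 1,506.7.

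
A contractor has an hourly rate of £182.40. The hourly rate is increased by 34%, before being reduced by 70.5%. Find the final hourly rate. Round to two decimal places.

£72.10

After the 34% increase: £182.40 × 1.34 = £244.416.
Apply the 70.5% decrease: £244.416 × 0.295 = £72.10272 ≈ £72.10.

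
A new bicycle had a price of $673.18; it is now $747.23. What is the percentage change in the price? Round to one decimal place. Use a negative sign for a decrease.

Change: $747.23 − $673.18 = $74.05.
Relative to the original: $74.05 ÷ $673.18 ≈ 11.0%.

11.0%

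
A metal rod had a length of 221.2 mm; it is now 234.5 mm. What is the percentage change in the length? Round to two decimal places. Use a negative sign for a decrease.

6.01%

Change: 234.5 − 221.2 = 13.3.
Relative to the original: 13.3 ÷ 221.2 ≈ 6.01%.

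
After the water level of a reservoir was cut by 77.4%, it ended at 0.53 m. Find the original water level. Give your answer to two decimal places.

The overall multiplier applied was 0.226.
So the original water level was 0.53 ÷ 0.226 ≈ 2.35 m.

2.35 m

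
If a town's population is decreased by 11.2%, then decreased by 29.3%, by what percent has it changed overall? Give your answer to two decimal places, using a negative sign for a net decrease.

The combined multiplier is 0.888 × 0.707 = 0.627816.
That corresponds to a decrease of 37.22%.

-37.22%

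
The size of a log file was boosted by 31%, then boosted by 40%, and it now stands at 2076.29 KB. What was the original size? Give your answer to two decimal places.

The overall multiplier applied was 1.31 × 1.4 = 1.834.
So the original size was 2076.29 ÷ 1.834 ≈ 1132.11 KB.

1132.11 KB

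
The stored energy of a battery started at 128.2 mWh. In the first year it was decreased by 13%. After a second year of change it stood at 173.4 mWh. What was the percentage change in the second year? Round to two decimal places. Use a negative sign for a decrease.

After the first year: 128.2 × 0.87 = 111.534.
Second-year multiplier: 173.4 ÷ 111.534 ≈ 1.554683.
That is a change of 55.47%.

55.47%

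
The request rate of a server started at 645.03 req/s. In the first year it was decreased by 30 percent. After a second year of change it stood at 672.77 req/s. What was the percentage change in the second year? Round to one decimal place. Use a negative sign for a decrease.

After the first year: 645.03 × 0.7 = 451.521.
Second-year multiplier: 672.77 ÷ 451.521 ≈ 1.49001.
That is a change of 49.0%.

49.0%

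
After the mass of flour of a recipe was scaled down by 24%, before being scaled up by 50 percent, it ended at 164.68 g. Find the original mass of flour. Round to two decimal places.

Undoing the 50% increase: 164.68 ÷ 1.5 ≈ 109.786667.
Undoing the 24% decrease: 109.786667 ÷ 0.76 ≈ 144.46 g.

144.46 g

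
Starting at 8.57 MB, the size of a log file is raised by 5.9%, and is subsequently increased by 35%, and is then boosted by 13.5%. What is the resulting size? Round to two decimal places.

13.91 MB

5.9% increase: 8.57 × 1.059 = 9.07563.
Apply the 35% increase: 9.07563 × 1.35 = 12.2521005.
Apply the 13.5% increase: 12.2521005 × 1.135 = 13.9061340675 ≈ 13.91.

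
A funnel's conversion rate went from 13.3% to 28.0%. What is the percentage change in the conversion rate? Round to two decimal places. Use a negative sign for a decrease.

110.53%

The change is 28.0 − 13.3 = 14.7 percentage points.
Relative to the original 13.3%, that is 14.7 ÷ 13.3 ≈ 110.53%.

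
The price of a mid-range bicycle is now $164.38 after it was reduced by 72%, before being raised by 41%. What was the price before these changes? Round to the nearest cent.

$416.36

Undoing the 41% increase: $164.38 ÷ 1.41 ≈ $116.58156.
Undoing the 72% decrease: $116.58156 ÷ 0.28 ≈ $416.36.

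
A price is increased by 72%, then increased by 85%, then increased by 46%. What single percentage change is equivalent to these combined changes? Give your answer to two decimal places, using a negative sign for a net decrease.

A 72% increase multiplies by 1.72.
Then an 85% increase: 1.72 × 1.85 = 3.182.
Then a 46% increase: 3.182 × 1.46 = 4.64572.
Overall factor 4.64572, i.e. 364.57%.

364.57%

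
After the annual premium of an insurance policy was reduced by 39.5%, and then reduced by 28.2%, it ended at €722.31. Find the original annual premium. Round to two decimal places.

€1662.81

Undoing the 28.2% decrease: €722.31 ÷ 0.718 ≈ €1006.002786.
Undoing the 39.5% decrease: €1006.002786 ÷ 0.605 ≈ €1662.81.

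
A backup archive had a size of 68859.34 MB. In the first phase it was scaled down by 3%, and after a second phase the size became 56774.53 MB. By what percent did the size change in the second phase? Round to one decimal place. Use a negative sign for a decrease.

-15.0%

After the first phase: 68859.34 × 0.97 = 66793.5598.
Second-phase multiplier: 56774.53 ÷ 66793.5598 ≈ 0.85.
That is a change of -15.0%.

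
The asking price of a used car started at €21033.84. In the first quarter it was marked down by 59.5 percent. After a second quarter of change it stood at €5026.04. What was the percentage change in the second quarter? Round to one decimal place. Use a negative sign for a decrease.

After the first quarter: €21033.84 × 0.405 = €8518.7052.
Second-quarter multiplier: €5026.04 ÷ €8518.7052 ≈ 0.59.
That is a change of -41.0%.

-41.0%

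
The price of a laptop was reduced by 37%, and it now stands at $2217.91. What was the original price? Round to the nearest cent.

$3520.49

The overall multiplier applied was 0.63.
So the original price was $2217.91 ÷ 0.63 ≈ $3520.49.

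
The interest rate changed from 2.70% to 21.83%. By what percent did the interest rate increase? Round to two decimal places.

The change is 21.83 − 2.70 = 19.13 percentage points.
Relative to the original 2.70%, that is 19.13 ÷ 2.70 ≈ 708.52%.
So the interest rate rose by 708.52%.

708.52%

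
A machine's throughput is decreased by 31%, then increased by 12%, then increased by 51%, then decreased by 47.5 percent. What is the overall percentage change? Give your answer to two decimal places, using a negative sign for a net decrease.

A 31% decrease multiplies by 0.69.
Then a 12% increase: 0.69 × 1.12 = 0.7728.
Then a 51% increase: 0.7728 × 1.51 = 1.166928.
Then a 47.5% decrease: 1.166928 × 0.525 = 0.6126372.
Overall factor 0.6126372, i.e. -38.74%.

-38.74%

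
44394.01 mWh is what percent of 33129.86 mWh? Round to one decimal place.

44394.01 mWh ÷ 33129.86 mWh ≈ 134.0%.

134.0%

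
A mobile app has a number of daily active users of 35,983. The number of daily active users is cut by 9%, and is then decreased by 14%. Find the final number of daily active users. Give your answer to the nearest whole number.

28,160

Each change multiplies by a factor: 0.91 × 0.86 = 0.7826.
35,983 × 0.7826 = 28160.2958 ≈ 28,160.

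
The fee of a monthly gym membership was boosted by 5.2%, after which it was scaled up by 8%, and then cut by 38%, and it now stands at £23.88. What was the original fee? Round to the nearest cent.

£33.90

The overall multiplier applied was 1.052 × 1.08 × 0.62 = 0.7044192.
So the original fee was £23.88 ÷ 0.7044192 ≈ £33.90.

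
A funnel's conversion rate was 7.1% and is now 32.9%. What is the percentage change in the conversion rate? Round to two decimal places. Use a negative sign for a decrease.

363.38%

The change is 32.9 − 7.1 = 25.8 percentage points.
Relative to the original 7.1%, that is 25.8 ÷ 7.1 ≈ 363.38%.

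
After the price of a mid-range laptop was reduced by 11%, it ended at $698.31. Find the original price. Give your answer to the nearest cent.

$784.62

The overall multiplier applied was 0.89.
So the original price was $698.31 ÷ 0.89 ≈ $784.62.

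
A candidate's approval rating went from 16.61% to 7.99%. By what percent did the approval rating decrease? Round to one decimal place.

51.9%

The change is 7.99 − 16.61 = -8.62 percentage points.
Relative to the original 16.61%, that is -8.62 ÷ 16.61 ≈ -51.9%.
So the approval rating fell by 51.9%.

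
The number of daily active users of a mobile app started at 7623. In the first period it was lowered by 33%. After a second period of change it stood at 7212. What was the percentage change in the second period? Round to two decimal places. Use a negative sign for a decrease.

41.21%

After the first period: 7623 × 0.67 = 5107.41.
Second-period multiplier: 7212 ÷ 5107.41 ≈ 1.412066.
That is a change of 41.21%.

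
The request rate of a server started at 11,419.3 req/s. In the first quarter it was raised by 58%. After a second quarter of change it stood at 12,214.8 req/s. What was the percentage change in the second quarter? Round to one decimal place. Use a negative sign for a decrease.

-32.3%

After the first quarter: 11,419.3 × 1.58 = 18042.494.
Second-quarter multiplier: 12,214.8 ÷ 18042.494 ≈ 0.677.
That is a change of -32.3%.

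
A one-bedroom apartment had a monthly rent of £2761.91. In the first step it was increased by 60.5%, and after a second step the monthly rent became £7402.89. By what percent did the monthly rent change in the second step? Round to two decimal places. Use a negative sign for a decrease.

After the first step: £2761.91 × 1.605 = £4432.86555.
Second-step multiplier: £7402.89 ÷ £4432.86555 ≈ 1.670001.
That is a change of 67.00%.

67.00%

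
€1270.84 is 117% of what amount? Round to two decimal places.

€1086.19

€1270.84 ÷ 1.17 ≈ €1086.19.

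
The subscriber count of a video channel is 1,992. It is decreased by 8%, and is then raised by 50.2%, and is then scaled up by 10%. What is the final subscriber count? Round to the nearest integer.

Each change multiplies by a factor: 0.92 × 1.502 × 1.1 = 1.520024.
1,992 × 1.520024 = 3027.887808 ≈ 3,028.

3,028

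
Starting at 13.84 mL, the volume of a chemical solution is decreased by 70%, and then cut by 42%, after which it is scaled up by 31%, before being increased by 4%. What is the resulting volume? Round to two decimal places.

After the 70% decrease: 13.84 × 0.3 = 4.152.
42% decrease: 4.152 × 0.58 = 2.40816.
After the 31% increase: 2.40816 × 1.31 = 3.1546896.
Apply the 4% increase: 3.1546896 × 1.04 = 3.280877184 ≈ 3.28.

3.28 mL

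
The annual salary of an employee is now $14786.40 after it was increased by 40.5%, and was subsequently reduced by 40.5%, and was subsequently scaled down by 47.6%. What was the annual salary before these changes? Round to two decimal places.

$33754.98

The overall multiplier applied was 1.405 × 0.595 × 0.524 = 0.4380509.
So the original annual salary was $14786.40 ÷ 0.4380509 ≈ $33754.98.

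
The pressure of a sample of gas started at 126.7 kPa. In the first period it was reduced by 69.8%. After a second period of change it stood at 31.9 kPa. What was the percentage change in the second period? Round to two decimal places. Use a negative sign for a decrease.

After the first period: 126.7 × 0.302 = 38.2634.
Second-period multiplier: 31.9 ÷ 38.2634 ≈ 0.833695.
That is a change of -16.63%.

-16.63%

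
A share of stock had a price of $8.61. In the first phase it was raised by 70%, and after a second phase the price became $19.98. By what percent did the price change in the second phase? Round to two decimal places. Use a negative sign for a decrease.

36.50%

After the first phase: $8.61 × 1.7 = $14.637.
Second-phase multiplier: $19.98 ÷ $14.637 ≈ 1.365034.
That is a change of 36.50%.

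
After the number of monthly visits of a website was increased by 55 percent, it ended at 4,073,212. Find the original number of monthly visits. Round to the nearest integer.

The overall multiplier applied was 1.55.
So the original number of monthly visits was 4,073,212 ÷ 1.55 ≈ 2,627,879.

2,627,879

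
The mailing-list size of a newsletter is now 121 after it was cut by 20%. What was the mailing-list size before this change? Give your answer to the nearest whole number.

The overall multiplier applied was 0.8.
So the original mailing-list size was 121 ÷ 0.8 ≈ 151.

151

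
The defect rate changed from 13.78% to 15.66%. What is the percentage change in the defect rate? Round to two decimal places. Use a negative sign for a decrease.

13.64%

The change is 15.66 − 13.78 = 1.88 percentage points.
Relative to the original 13.78%, that is 1.88 ÷ 13.78 ≈ 13.64%.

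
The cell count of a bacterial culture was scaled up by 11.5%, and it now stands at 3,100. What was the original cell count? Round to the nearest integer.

The overall multiplier applied was 1.115.
So the original cell count was 3,100 ÷ 1.115 ≈ 2,780.

2,780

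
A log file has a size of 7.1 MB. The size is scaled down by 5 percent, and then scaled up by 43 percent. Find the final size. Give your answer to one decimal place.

9.6 MB

5% decrease: 7.1 × 0.95 = 6.745.
43% increase: 6.745 × 1.43 = 9.64535 ≈ 9.6.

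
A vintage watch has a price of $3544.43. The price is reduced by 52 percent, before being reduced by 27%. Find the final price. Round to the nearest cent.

$1241.97

Each change multiplies by a factor: 0.48 × 0.73 = 0.3504.
$3544.43 × 0.3504 = $1241.968272 ≈ $1241.97.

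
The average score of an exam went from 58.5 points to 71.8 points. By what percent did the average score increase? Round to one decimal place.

Change: 71.8 − 58.5 = 13.3.
Relative to the original: 13.3 ÷ 58.5 ≈ 22.7%.
So the average score increased by 22.7%.

22.7%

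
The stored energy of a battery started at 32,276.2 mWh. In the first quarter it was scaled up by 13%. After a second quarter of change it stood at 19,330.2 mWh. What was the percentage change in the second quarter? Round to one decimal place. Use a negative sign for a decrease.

After the first quarter: 32,276.2 × 1.13 = 36472.106.
Second-quarter multiplier: 19,330.2 ÷ 36472.106 ≈ 0.53.
That is a change of -47.0%.

-47.0%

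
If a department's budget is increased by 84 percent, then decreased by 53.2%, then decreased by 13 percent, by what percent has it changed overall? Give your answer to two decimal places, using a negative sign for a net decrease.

-25.08%

An 84% increase multiplies by 1.84.
Then a 53.2% decrease: 1.84 × 0.468 = 0.86112.
Then a 13% decrease: 0.86112 × 0.87 = 0.7491744.
Overall factor 0.7491744, i.e. -25.08%.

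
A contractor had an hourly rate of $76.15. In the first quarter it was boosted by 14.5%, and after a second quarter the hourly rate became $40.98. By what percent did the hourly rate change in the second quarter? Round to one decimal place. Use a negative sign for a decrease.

-53.0%

After the first quarter: $76.15 × 1.145 = $87.19175.
Second-quarter multiplier: $40.98 ÷ $87.19175 ≈ 0.47.
That is a change of -53.0%.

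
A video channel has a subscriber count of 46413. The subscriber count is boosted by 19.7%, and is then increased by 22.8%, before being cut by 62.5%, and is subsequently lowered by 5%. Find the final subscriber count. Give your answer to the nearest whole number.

After the 19.7% increase: 46413 × 1.197 = 55556.361.
22.8% increase: 55556.361 × 1.228 = 68223.211308.
62.5% decrease: 68223.211308 × 0.375 = 25583.7042405.
5% decrease: 25583.7042405 × 0.95 = 24304.519028475 ≈ 24305.

24305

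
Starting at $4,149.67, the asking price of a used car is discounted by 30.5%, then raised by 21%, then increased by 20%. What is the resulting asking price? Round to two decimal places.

30.5% decrease: $4,149.67 × 0.695 = $2884.02065.
After the 21% increase: $2884.02065 × 1.21 = $3489.6649865.
After the 20% increase: $3489.6649865 × 1.2 = $4187.5979838 ≈ $4,187.60.

$4,187.60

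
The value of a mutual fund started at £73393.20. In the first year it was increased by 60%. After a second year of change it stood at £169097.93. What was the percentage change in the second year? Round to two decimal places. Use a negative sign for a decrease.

After the first year: £73393.20 × 1.6 = £117429.12.
Second-year multiplier: £169097.93 ÷ £117429.12 ≈ 1.44.
That is a change of 44.00%.

44.00%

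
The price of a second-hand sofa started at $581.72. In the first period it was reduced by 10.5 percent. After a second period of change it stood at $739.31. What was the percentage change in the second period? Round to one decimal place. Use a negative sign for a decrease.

42.0%

After the first period: $581.72 × 0.895 = $520.6394.
Second-period multiplier: $739.31 ÷ $520.6394 ≈ 1.42.
That is a change of 42.0%.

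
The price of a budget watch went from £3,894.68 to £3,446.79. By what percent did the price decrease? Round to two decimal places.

Change: £3,446.79 − £3,894.68 = -£447.89.
Relative to the original: -£447.89 ÷ £3,894.68 ≈ -11.50%.
So the price decreased by 11.50%.

11.50%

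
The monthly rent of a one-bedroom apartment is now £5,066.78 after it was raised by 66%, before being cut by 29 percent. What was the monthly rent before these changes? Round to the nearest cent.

Undoing the 29% decrease: £5,066.78 ÷ 0.71 ≈ £7136.309859.
Undoing the 66% increase: £7136.309859 ÷ 1.66 ≈ £4,298.98.

£4,298.98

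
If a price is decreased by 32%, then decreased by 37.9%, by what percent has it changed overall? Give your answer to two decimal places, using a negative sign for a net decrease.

A 32% decrease multiplies by 0.68.
Then a 37.9% decrease: 0.68 × 0.621 = 0.42228.
Overall factor 0.42228, i.e. -57.77%.

-57.77%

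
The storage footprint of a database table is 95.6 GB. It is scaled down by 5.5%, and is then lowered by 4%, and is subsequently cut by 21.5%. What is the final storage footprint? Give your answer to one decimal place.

68.1 GB

Each change multiplies by a factor: 0.945 × 0.96 × 0.785 = 0.712152.
95.6 × 0.712152 = 68.0817312 ≈ 68.1.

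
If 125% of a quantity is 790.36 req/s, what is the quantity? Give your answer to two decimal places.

790.36 req/s ÷ 1.25 ≈ 632.29 req/s.

632.29 req/s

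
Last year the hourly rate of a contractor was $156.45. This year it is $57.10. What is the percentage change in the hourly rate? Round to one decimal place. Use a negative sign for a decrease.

-63.5%

Change: $57.10 − $156.45 = -$99.35.
Relative to the original: -$99.35 ÷ $156.45 ≈ -63.5%.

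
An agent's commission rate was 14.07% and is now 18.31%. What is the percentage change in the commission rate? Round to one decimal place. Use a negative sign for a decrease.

The change is 18.31 − 14.07 = 4.24 percentage points.
Relative to the original 14.07%, that is 4.24 ÷ 14.07 ≈ 30.1%.

30.1%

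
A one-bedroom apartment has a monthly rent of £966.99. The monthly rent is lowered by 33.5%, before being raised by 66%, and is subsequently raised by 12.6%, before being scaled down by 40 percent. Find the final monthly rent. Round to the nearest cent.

£721.18

Apply the 33.5% decrease: £966.99 × 0.665 = £643.04835.
After the 66% increase: £643.04835 × 1.66 = £1067.460261.
Apply the 12.6% increase: £1067.460261 × 1.126 = £1201.960253886.
After the 40% decrease: £1201.960253886 × 0.6 = £721.1761523316 ≈ £721.18.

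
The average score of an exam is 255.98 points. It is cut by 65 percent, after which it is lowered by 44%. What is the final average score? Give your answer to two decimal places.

50.17 points

Apply the 65% decrease: 255.98 × 0.35 = 89.593.
44% decrease: 89.593 × 0.56 = 50.17208 ≈ 50.17.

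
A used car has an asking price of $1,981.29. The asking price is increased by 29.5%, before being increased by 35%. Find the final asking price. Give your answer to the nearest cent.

$3,463.79

Each change multiplies by a factor: 1.295 × 1.35 = 1.74825.
$1,981.29 × 1.74825 = $3463.7902425 ≈ $3,463.79.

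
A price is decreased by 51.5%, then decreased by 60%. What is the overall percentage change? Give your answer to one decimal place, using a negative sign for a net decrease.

-80.6%

A 51.5% decrease multiplies by 0.485.
Then a 60% decrease: 0.485 × 0.4 = 0.194.
Overall factor 0.194, i.e. -80.6%.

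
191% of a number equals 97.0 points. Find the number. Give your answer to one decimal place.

50.8 points

97.0 points ÷ 1.91 ≈ 50.8 points.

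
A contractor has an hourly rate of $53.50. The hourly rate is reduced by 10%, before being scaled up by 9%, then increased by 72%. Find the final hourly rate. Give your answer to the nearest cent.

Each change multiplies by a factor: 0.9 × 1.09 × 1.72 = 1.68732.
$53.50 × 1.68732 = $90.27162 ≈ $90.27.

$90.27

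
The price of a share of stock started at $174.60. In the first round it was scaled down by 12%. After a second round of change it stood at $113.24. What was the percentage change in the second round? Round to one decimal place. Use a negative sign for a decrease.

After the first round: $174.60 × 0.88 = $153.648.
Second-round multiplier: $113.24 ÷ $153.648 ≈ 0.73701.
That is a change of -26.3%.

-26.3%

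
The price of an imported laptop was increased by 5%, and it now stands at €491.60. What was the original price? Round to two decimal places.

The overall multiplier applied was 1.05.
So the original price was €491.60 ÷ 1.05 ≈ €468.19.

€468.19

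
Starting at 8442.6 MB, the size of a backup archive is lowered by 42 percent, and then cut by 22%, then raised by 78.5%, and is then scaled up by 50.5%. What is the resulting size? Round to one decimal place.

After the 42% decrease: 8442.6 × 0.58 = 4896.708.
Apply the 22% decrease: 4896.708 × 0.78 = 3819.43224.
Apply the 78.5% increase: 3819.43224 × 1.785 = 6817.6865484.
50.5% increase: 6817.6865484 × 1.505 = 10260.618255342 ≈ 10260.6.

10260.6 MB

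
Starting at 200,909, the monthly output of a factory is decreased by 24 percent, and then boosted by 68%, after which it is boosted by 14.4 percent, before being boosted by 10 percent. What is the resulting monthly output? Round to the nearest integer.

After the 24% decrease: 200,909 × 0.76 = 152690.84.
After the 68% increase: 152690.84 × 1.68 = 256520.6112.
After the 14.4% increase: 256520.6112 × 1.144 = 293459.5792128.
After the 10% increase: 293459.5792128 × 1.1 = 322805.53713408 ≈ 322,806.

322,806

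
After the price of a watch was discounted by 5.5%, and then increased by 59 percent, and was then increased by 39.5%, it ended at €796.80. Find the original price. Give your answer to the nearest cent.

Undoing the 39.5% increase: €796.80 ÷ 1.395 ≈ €571.182796.
Undoing the 59% increase: €571.182796 ÷ 1.59 ≈ €359.234463.
Undoing the 5.5% decrease: €359.234463 ÷ 0.945 ≈ €380.14.

€380.14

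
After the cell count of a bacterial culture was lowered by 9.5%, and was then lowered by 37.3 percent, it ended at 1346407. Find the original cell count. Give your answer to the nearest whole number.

The overall multiplier applied was 0.905 × 0.627 = 0.567435.
So the original cell count was 1346407 ÷ 0.567435 ≈ 2372795.

2372795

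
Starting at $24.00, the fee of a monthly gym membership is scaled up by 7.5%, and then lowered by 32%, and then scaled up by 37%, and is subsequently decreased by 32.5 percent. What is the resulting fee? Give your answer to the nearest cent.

Each change multiplies by a factor: 1.075 × 0.68 × 1.37 × 0.675 = 0.67599225.
$24.00 × 0.67599225 = $16.223814 ≈ $16.22.

$16.22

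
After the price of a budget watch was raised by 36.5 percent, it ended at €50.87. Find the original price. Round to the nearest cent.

The overall multiplier applied was 1.365.
So the original price was €50.87 ÷ 1.365 ≈ €37.27.

€37.27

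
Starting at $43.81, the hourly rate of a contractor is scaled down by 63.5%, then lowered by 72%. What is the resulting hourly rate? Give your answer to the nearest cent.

$4.48

Each change multiplies by a factor: 0.365 × 0.28 = 0.1022.
$43.81 × 0.1022 = $4.477382 ≈ $4.48.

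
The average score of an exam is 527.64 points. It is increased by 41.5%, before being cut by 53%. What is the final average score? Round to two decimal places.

Each change multiplies by a factor: 1.415 × 0.47 = 0.66505.
527.64 × 0.66505 = 350.906982 ≈ 350.91.

350.91 points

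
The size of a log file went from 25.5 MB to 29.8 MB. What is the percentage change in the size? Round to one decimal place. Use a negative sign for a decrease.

16.9%

Change: 29.8 − 25.5 = 4.3.
Relative to the original: 4.3 ÷ 25.5 ≈ 16.9%.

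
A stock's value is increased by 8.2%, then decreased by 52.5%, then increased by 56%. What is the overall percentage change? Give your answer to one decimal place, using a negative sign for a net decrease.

An 8.2% increase multiplies by 1.082.
Then a 52.5% decrease: 1.082 × 0.475 = 0.51395.
Then a 56% increase: 0.51395 × 1.56 = 0.801762.
Overall factor 0.801762, i.e. -19.8%.

-19.8%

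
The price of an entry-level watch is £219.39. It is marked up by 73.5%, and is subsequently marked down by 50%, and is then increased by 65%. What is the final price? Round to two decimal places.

Apply the 73.5% increase: £219.39 × 1.735 = £380.64165.
50% decrease: £380.64165 × 0.5 = £190.320825.
Apply the 65% increase: £190.320825 × 1.65 = £314.02936125 ≈ £314.03.

£314.03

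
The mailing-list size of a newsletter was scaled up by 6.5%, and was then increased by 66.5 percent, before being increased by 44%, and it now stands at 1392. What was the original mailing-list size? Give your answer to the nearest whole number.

545

The overall multiplier applied was 1.065 × 1.665 × 1.44 = 2.553444.
So the original mailing-list size was 1392 ÷ 2.553444 ≈ 545.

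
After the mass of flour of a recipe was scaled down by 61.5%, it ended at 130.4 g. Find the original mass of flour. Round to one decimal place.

338.7 g

The overall multiplier applied was 0.385.
So the original mass of flour was 130.4 ÷ 0.385 ≈ 338.7 g.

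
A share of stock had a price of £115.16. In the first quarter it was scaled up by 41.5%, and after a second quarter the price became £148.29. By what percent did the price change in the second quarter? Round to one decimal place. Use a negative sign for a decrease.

-9.0%

After the first quarter: £115.16 × 1.415 = £162.9514.
Second-quarter multiplier: £148.29 ÷ £162.9514 ≈ 0.91003.
That is a change of -9.0%.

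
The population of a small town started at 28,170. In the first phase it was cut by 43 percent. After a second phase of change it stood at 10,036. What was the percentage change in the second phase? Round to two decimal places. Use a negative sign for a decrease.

After the first phase: 28,170 × 0.57 = 16056.9.
Second-phase multiplier: 10,036 ÷ 16056.9 ≈ 0.625027.
That is a change of -37.50%.

-37.50%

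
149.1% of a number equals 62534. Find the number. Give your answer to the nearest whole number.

62534 ÷ 1.491 ≈ 41941.

41941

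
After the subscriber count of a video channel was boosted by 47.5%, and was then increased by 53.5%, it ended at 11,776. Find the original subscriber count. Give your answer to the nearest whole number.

5,201

Undoing the 53.5% increase: 11,776 ÷ 1.535 ≈ 7671.661238.
Undoing the 47.5% increase: 7671.661238 ÷ 1.475 ≈ 5,201.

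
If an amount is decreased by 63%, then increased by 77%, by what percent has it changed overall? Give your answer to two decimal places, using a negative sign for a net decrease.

A 63% decrease multiplies by 0.37.
Then a 77% increase: 0.37 × 1.77 = 0.6549.
Overall factor 0.6549, i.e. -34.51%.

-34.51%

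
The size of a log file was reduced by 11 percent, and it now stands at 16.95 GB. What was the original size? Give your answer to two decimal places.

19.04 GB

The overall multiplier applied was 0.89.
So the original size was 16.95 ÷ 0.89 ≈ 19.04 GB.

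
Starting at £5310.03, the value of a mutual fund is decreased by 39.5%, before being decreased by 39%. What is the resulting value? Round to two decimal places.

£1959.67

Apply the 39.5% decrease: £5310.03 × 0.605 = £3212.56815.
After the 39% decrease: £3212.56815 × 0.61 = £1959.6665715 ≈ £1959.67.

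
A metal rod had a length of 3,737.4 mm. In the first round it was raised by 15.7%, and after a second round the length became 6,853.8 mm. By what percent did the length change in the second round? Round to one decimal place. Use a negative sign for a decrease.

After the first round: 3,737.4 × 1.157 = 4324.1718.
Second-round multiplier: 6,853.8 ÷ 4324.1718 ≈ 1.585.
That is a change of 58.5%.

58.5%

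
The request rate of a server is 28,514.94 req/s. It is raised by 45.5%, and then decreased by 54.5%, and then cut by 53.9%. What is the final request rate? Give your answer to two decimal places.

8,702.58 req/s

Each change multiplies by a factor: 1.455 × 0.455 × 0.461 = 0.305193525.
28,514.94 × 0.305193525 = 8702.5750537635 ≈ 8,702.58.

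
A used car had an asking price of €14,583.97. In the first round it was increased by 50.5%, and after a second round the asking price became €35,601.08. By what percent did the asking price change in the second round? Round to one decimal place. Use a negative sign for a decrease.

After the first round: €14,583.97 × 1.505 = €21948.87485.
Second-round multiplier: €35,601.08 ÷ €21948.87485 ≈ 1.622.
That is a change of 62.2%.

62.2%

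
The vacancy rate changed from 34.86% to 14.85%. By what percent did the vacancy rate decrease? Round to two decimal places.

The change is 14.85 − 34.86 = -20.01 percentage points.
Relative to the original 34.86%, that is -20.01 ÷ 34.86 ≈ -57.40%.
So the vacancy rate fell by 57.40%.

57.40%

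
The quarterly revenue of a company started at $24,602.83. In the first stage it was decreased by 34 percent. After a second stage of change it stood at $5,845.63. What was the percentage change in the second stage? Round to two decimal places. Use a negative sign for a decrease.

After the first stage: $24,602.83 × 0.66 = $16237.8678.
Second-stage multiplier: $5,845.63 ÷ $16237.8678 ≈ 0.36.
That is a change of -64.00%.

-64.00%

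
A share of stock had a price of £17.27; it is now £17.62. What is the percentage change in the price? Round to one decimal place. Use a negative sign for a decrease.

2.0%

Change: £17.62 − £17.27 = £0.35.
Relative to the original: £0.35 ÷ £17.27 ≈ 2.0%.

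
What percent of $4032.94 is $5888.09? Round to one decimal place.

146.0%

$5888.09 ÷ $4032.94 ≈ 146.0%.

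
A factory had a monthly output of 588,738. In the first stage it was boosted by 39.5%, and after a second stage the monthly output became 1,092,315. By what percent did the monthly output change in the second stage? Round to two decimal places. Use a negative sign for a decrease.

33.00%

After the first stage: 588,738 × 1.395 = 821289.51.
Second-stage multiplier: 1,092,315 ÷ 821289.51 ≈ 1.33.
That is a change of 33.00%.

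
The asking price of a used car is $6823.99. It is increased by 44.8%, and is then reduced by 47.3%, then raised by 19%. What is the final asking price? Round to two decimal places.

$6196.76

Apply the 44.8% increase: $6823.99 × 1.448 = $9881.13752.
After the 47.3% decrease: $9881.13752 × 0.527 = $5207.35947304.
After the 19% increase: $5207.35947304 × 1.19 = $6196.7577729176 ≈ $6196.76.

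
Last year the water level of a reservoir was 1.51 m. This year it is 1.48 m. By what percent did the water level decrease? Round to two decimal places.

1.99%

Change: 1.48 − 1.51 = -0.03.
Relative to the original: -0.03 ÷ 1.51 ≈ -1.99%.
So the water level decreased by 1.99%.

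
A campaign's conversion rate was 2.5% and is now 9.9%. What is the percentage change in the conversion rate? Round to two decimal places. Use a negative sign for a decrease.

296.00%

The change is 9.9 − 2.5 = 7.4 percentage points.
Relative to the original 2.5%, that is 7.4 ÷ 2.5 = 296.00%.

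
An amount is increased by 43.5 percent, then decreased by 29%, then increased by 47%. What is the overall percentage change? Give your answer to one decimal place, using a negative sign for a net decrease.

A 43.5% increase multiplies by 1.435.
Then a 29% decrease: 1.435 × 0.71 = 1.01885.
Then a 47% increase: 1.01885 × 1.47 = 1.4977095.
Overall factor 1.4977095, i.e. 49.8%.

49.8%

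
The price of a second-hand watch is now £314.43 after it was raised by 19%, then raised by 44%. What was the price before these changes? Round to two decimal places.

£183.49

The overall multiplier applied was 1.19 × 1.44 = 1.7136.
So the original price was £314.43 ÷ 1.7136 ≈ £183.49.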